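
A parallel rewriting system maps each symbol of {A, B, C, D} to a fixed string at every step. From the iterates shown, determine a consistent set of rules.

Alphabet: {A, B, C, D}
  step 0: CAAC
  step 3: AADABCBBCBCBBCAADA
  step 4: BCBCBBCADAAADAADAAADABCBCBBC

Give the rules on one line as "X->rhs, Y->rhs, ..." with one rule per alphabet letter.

A->BC, B->A, C->DA, D->B

  step 3 ⇒ step 4: AADABCBBCBCBBCAADA ⇒ BC·BC·B·BC·A·DA·A·A·DA·A·DA·A·A·DA·BC·BC·B·BC
    A ↦ BC
    B ↦ A
    C ↦ DA
    D ↦ B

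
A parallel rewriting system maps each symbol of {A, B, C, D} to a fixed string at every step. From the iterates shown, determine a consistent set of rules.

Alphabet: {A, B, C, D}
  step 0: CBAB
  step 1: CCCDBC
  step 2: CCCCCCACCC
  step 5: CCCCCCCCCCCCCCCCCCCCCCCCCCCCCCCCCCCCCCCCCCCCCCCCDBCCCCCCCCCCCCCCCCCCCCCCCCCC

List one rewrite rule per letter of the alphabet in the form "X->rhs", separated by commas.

A->DB, B->C, C->CC, D->A

  step 1 ⇒ step 2: CCCDBC ⇒ CC·CC·CC·A·C·CC
    B ↦ C
    C ↦ CC
    D ↦ A
  step 0 ⇒ step 1: CBAB ⇒ CC·C·DB·C
    A ↦ DB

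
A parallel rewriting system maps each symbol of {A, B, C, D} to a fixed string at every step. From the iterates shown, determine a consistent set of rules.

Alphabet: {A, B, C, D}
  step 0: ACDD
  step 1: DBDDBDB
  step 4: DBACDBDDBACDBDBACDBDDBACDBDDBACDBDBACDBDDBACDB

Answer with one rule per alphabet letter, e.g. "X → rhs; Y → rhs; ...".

A->DB, B->AC, C->D, D->DB

  step 0 ⇒ step 1: ACDD ⇒ DB·D·DB·DB
    A ↦ DB
    C ↦ D
    D ↦ DB
    B ↦ AC  (constrained at step 1)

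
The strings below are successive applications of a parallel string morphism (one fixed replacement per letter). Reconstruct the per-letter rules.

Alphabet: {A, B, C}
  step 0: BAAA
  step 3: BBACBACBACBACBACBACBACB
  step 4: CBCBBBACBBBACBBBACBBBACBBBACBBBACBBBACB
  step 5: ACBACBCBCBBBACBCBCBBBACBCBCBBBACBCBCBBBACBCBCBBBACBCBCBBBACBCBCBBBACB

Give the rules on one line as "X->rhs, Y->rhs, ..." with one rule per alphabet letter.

A->BB, B->CB, C->A

  step 4 ⇒ step 5: CBCBBBACBBBACBBBACBBBACBBBACBBBACBBBACB ⇒ A·CB·A·CB·CB·CB·BB·A·CB·CB·CB·BB·A·CB·CB·CB·BB·A·CB·CB·CB·BB·A·CB·CB·CB·BB·A·CB·CB·CB·BB·A·CB·CB·CB·BB·A·CB
    A ↦ BB
    B ↦ CB
    C ↦ A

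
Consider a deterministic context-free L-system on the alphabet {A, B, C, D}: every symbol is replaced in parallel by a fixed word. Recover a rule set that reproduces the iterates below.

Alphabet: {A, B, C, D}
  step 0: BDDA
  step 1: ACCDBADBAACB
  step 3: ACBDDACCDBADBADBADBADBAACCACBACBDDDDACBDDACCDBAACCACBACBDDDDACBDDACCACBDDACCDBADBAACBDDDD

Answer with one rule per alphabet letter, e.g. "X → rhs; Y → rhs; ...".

A->ACB, B->ACC, C->DD, D->DBA

  step 0 ⇒ step 1: BDDA ⇒ ACC·DBA·DBA·ACB
    A ↦ ACB
    B ↦ ACC
    D ↦ DBA
    C ↦ DD  (constrained at step 1)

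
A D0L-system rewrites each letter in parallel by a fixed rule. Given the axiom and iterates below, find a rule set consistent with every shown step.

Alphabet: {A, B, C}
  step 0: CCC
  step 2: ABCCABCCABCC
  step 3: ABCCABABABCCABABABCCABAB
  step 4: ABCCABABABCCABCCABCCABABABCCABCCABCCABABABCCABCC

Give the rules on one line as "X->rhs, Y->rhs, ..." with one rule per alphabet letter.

A->AB, B->CC, C->AB

  step 3 ⇒ step 4: ABCCABABABCCABABABCCABAB ⇒ AB·CC·AB·AB·AB·CC·AB·CC·AB·CC·AB·AB·AB·CC·AB·CC·AB·CC·AB·AB·AB·CC·AB·CC
    A ↦ AB
    B ↦ CC
    C ↦ AB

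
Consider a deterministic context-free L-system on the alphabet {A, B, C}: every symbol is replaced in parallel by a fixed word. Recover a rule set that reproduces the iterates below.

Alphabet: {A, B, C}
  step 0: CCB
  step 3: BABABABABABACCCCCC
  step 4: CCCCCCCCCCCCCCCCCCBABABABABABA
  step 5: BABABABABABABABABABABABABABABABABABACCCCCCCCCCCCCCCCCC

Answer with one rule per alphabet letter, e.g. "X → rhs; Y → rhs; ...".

  step 4 ⇒ step 5: CCCCCCCCCCCCCCCCCCBABABABABABA ⇒ BA·BA·BA·BA·BA·BA·BA·BA·BA·BA·BA·BA·BA·BA·BA·BA·BA·BA·CC·C·CC·C·CC·C·CC·C·CC·C·CC·C
    A ↦ C
    B ↦ CC
    C ↦ BA

A->C, B->CC, C->BA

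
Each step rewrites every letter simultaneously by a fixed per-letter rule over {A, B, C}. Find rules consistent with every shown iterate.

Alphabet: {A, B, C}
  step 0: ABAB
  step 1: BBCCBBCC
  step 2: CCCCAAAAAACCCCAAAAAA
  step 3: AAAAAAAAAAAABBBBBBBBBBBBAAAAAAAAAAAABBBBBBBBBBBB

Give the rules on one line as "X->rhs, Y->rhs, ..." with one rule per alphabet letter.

  step 2 ⇒ step 3: CCCCAAAAAACCCCAAAAAA ⇒ AAA·AAA·AAA·AAA·BB·BB·BB·BB·BB·BB·AAA·AAA·AAA·AAA·BB·BB·BB·BB·BB·BB
    A ↦ BB
    C ↦ AAA
  step 0 ⇒ step 1: ABAB ⇒ BB·CC·BB·CC
    B ↦ CC

A->BB, B->CC, C->AAA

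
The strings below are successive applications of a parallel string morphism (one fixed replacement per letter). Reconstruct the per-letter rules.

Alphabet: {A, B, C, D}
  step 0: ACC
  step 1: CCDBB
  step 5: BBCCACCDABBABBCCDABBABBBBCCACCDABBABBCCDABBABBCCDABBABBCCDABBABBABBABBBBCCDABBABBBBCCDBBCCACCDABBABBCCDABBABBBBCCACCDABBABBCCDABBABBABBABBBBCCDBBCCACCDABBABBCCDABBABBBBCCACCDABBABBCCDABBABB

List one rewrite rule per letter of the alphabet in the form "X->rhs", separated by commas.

A->CCD, B->ABB, C->B, D->CCA

  step 0 ⇒ step 1: ACC ⇒ CCD·B·B
    A ↦ CCD
    C ↦ B
    B ↦ ABB  (constrained at step 1)
    D ↦ CCA  (constrained at step 1)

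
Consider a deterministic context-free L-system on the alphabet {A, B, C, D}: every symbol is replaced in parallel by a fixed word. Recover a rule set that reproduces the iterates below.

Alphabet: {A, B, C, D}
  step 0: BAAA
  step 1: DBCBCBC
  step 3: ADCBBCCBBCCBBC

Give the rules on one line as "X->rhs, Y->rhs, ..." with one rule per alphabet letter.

  step 0 ⇒ step 1: BAAA ⇒ D·BC·BC·BC
    A ↦ BC
    B ↦ D
    C ↦ A  (constrained at step 1)
    D ↦ CB  (constrained at step 1)

A->BC, B->D, C->A, D->CB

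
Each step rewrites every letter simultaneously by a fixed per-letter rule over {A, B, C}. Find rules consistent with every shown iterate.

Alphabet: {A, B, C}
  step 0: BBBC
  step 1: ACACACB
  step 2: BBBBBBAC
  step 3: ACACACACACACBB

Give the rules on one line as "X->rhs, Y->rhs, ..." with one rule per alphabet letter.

A->B, B->AC, C->B

  step 2 ⇒ step 3: BBBBBBAC ⇒ AC·AC·AC·AC·AC·AC·B·B
    A ↦ B
    B ↦ AC
    C ↦ B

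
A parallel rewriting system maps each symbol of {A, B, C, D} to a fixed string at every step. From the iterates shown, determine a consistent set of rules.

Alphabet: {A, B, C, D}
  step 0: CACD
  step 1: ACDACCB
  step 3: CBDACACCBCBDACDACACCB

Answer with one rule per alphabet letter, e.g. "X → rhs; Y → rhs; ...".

A->D, B->CB, C->AC, D->CB

  step 0 ⇒ step 1: CACD ⇒ AC·D·AC·CB
    A ↦ D
    C ↦ AC
    D ↦ CB
    B ↦ CB  (constrained at step 1)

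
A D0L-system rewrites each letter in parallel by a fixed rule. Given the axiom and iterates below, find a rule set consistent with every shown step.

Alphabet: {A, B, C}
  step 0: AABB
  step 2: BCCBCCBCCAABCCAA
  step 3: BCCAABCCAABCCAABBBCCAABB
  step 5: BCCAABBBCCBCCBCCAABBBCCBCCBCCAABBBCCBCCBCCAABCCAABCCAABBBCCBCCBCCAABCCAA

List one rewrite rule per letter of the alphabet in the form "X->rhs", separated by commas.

A->B, B->BCC, C->A

  step 2 ⇒ step 3: BCCBCCBCCAABCCAA ⇒ BCC·A·A·BCC·A·A·BCC·A·A·B·B·BCC·A·A·B·B
    A ↦ B
    B ↦ BCC
    C ↦ A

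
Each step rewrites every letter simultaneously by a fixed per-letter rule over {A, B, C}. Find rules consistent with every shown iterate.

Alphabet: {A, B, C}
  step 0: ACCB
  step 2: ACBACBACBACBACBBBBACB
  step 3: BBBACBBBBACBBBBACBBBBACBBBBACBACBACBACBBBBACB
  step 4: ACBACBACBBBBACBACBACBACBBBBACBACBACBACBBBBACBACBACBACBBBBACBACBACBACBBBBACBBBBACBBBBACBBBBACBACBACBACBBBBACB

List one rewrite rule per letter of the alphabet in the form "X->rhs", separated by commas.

A->B, B->ACB, C->BB

  step 3 ⇒ step 4: BBBACBBBBACBBBBACBBBBACBBBBACBACBACBACBBBBACB ⇒ ACB·ACB·ACB·B·BB·ACB·ACB·ACB·ACB·B·BB·ACB·ACB·ACB·ACB·B·BB·ACB·ACB·ACB·ACB·B·BB·ACB·ACB·ACB·ACB·B·BB·ACB·B·BB·ACB·B·BB·ACB·B·BB·ACB·ACB·ACB·ACB·B·BB·ACB
    A ↦ B
    B ↦ ACB
    C ↦ BB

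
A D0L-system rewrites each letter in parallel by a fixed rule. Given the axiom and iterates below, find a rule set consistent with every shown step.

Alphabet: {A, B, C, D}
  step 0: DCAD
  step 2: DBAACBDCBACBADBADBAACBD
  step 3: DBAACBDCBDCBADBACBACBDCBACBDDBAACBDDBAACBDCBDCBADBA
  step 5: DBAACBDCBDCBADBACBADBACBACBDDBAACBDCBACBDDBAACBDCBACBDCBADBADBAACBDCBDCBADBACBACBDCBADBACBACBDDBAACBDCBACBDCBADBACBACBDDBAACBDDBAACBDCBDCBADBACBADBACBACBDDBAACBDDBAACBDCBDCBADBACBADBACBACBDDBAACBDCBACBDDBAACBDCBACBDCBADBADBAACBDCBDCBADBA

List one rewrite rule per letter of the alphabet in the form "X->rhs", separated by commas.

  step 2 ⇒ step 3: DBAACBDCBACBADBADBAACBD ⇒ DBA·A·CBD·CBD·CB·A·DBA·CB·A·CBD·CB·A·CBD·DBA·A·CBD·DBA·A·CBD·CBD·CB·A·DBA
    A ↦ CBD
    B ↦ A
    C ↦ CB
    D ↦ DBA

A->CBD, B->A, C->CB, D->DBA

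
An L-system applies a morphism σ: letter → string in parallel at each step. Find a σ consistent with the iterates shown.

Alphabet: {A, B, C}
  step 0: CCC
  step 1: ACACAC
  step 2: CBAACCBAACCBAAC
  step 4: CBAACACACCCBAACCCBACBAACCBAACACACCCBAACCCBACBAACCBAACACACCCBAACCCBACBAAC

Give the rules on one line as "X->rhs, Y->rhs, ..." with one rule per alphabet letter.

  step 1 ⇒ step 2: ACACAC ⇒ CBA·AC·CBA·AC·CBA·AC
    A ↦ CBA
    C ↦ AC
    B ↦ C  (constrained at step 2)

A->CBA, B->C, C->AC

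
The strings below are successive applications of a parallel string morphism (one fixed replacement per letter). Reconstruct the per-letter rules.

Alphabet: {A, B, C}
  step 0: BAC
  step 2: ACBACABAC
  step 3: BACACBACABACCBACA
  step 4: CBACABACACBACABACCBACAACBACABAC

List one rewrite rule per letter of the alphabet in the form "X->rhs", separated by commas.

  step 3 ⇒ step 4: BACACBACABACCBACA ⇒ C·BAC·A·BAC·A·C·BAC·A·BAC·C·BAC·A·A·C·BAC·A·BAC
    A ↦ BAC
    B ↦ C
    C ↦ A

A->BAC, B->C, C->A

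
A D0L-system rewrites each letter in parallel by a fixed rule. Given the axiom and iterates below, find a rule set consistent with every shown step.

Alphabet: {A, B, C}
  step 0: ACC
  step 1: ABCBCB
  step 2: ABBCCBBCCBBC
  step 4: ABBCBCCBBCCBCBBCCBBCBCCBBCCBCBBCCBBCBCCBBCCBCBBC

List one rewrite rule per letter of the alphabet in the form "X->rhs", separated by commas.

  step 1 ⇒ step 2: ABCBCB ⇒ AB·BC·CB·BC·CB·BC
    A ↦ AB
    B ↦ BC
    C ↦ CB

A->AB, B->BC, C->CB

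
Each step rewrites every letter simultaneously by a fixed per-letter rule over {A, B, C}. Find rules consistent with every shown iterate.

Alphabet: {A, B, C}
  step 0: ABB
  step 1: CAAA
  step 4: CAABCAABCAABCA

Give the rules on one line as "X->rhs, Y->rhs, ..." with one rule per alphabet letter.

  step 0 ⇒ step 1: ABB ⇒ CA·A·A
    A ↦ CA
    B ↦ A
    C ↦ B  (constrained at step 1)

A->CA, B->A, C->B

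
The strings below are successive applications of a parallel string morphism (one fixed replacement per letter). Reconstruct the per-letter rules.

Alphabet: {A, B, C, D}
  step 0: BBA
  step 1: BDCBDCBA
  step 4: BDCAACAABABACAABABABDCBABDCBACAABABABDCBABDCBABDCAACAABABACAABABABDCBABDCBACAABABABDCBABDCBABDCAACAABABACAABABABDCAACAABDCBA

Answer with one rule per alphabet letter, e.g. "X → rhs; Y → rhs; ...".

  step 0 ⇒ step 1: BBA ⇒ BDC·BDC·BA
    A ↦ BA
    B ↦ BDC
    C ↦ CAA  (constrained at step 1)
    D ↦ AA  (constrained at step 1)

A->BA, B->BDC, C->CAA, D->AA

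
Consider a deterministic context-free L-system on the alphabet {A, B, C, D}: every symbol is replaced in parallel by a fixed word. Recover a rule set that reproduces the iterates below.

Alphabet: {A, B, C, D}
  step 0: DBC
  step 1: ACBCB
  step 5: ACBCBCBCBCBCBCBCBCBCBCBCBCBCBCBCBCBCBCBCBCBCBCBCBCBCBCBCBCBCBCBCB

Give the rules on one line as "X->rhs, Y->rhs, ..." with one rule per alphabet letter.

A->D, B->CB, C->CB, D->A

  step 0 ⇒ step 1: DBC ⇒ A·CB·CB
    B ↦ CB
    C ↦ CB
    D ↦ A
    A ↦ D  (constrained at step 1)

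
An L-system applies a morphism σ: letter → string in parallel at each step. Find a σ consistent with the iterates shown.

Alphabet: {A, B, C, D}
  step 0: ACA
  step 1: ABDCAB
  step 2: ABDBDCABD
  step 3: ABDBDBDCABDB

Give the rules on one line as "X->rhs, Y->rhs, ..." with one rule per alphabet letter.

  step 2 ⇒ step 3: ABDBDCABD ⇒ AB·D·B·D·B·DC·AB·D·B
    A ↦ AB
    B ↦ D
    C ↦ DC
    D ↦ B

A->AB, B->D, C->DC, D->B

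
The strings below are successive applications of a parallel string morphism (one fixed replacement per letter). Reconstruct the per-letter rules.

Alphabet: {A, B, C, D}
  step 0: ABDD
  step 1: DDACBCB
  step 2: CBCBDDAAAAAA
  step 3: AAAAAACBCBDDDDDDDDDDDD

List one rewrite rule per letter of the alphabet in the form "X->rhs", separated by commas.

A->DD, B->A, C->AA, D->CB

  step 2 ⇒ step 3: CBCBDDAAAAAA ⇒ AA·A·AA·A·CB·CB·DD·DD·DD·DD·DD·DD
    A ↦ DD
    B ↦ A
    C ↦ AA
    D ↦ CB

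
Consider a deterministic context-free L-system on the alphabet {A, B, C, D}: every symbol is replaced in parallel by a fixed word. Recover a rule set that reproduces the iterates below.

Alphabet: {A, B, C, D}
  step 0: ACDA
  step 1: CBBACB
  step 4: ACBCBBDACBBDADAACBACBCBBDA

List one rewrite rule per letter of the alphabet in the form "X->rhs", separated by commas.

A->CB, B->DA, C->B, D->A

  step 0 ⇒ step 1: ACDA ⇒ CB·B·A·CB
    A ↦ CB
    C ↦ B
    D ↦ A
    B ↦ DA  (constrained at step 1)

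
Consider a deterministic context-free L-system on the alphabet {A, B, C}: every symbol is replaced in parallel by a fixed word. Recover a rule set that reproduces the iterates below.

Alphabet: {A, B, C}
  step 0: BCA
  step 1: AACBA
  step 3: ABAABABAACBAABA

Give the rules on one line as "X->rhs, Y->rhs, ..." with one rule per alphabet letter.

A->BA, B->A, C->AC

  step 0 ⇒ step 1: BCA ⇒ A·AC·BA
    A ↦ BA
    B ↦ A
    C ↦ AC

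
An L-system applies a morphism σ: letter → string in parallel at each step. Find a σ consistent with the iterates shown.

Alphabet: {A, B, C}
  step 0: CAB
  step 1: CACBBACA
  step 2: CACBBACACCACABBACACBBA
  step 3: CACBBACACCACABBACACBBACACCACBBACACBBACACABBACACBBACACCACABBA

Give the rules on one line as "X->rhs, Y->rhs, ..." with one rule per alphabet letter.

A->BBA, B->CA, C->CAC

  step 2 ⇒ step 3: CACBBACACCACABBACACBBA ⇒ CAC·BBA·CAC·CA·CA·BBA·CAC·BBA·CAC·CAC·BBA·CAC·BBA·CA·CA·BBA·CAC·BBA·CAC·CA·CA·BBA
    A ↦ BBA
    B ↦ CA
    C ↦ CAC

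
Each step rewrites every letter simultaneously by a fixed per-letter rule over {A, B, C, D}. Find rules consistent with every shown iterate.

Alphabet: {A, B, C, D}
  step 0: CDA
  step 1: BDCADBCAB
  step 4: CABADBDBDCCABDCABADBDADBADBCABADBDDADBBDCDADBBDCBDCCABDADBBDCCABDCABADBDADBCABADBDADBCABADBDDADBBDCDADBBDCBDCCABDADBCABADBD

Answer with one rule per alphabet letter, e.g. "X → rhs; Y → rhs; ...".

  step 0 ⇒ step 1: CDA ⇒ BDC·ADB·CAB
    A ↦ CAB
    C ↦ BDC
    D ↦ ADB
    B ↦ D  (constrained at step 1)

A->CAB, B->D, C->BDC, D->ADB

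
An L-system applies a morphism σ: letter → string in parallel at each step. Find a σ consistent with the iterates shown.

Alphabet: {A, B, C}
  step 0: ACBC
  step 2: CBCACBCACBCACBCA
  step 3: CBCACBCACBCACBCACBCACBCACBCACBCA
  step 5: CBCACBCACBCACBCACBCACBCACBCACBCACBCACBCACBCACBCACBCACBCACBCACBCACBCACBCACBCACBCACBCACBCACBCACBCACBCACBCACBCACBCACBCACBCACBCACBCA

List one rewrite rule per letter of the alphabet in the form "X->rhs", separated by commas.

A->CA, B->CA, C->CB

  step 2 ⇒ step 3: CBCACBCACBCACBCA ⇒ CB·CA·CB·CA·CB·CA·CB·CA·CB·CA·CB·CA·CB·CA·CB·CA
    A ↦ CA
    B ↦ CA
    C ↦ CB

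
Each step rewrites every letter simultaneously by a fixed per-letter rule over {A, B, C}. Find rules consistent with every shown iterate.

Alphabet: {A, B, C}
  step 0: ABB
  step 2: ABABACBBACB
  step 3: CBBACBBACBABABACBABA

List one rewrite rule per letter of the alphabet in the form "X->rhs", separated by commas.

  step 2 ⇒ step 3: ABABACBBACB ⇒ CB·BA·CB·BA·CB·A·BA·BA·CB·A·BA
    A ↦ CB
    B ↦ BA
    C ↦ A

A->CB, B->BA, C->A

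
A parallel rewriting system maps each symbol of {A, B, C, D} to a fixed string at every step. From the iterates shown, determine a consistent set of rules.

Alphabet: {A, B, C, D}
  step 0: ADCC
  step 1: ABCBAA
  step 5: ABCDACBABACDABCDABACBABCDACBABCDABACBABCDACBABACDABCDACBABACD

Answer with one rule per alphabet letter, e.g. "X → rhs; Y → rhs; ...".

A->AB, B->CD, C->A, D->CB

  step 0 ⇒ step 1: ADCC ⇒ AB·CB·A·A
    A ↦ AB
    C ↦ A
    D ↦ CB
    B ↦ CD  (constrained at step 1)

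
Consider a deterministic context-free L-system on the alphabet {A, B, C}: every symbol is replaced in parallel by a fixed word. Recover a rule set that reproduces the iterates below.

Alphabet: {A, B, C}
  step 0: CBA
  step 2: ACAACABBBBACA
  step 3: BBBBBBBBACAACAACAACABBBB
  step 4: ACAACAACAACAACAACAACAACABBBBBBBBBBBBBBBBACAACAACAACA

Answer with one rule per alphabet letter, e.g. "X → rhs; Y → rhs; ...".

  step 3 ⇒ step 4: BBBBBBBBACAACAACAACABBBB ⇒ ACA·ACA·ACA·ACA·ACA·ACA·ACA·ACA·B·BB·B·B·BB·B·B·BB·B·B·BB·B·ACA·ACA·ACA·ACA
    A ↦ B
    B ↦ ACA
    C ↦ BB

A->B, B->ACA, C->BB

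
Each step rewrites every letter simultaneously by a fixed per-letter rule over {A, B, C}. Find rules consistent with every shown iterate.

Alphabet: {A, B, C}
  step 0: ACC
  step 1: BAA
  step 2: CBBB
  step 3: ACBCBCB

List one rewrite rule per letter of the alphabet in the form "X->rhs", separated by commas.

  step 2 ⇒ step 3: CBBB ⇒ A·CB·CB·CB
    B ↦ CB
    C ↦ A
  step 0 ⇒ step 1: ACC ⇒ B·A·A
    A ↦ B

A->B, B->CB, C->A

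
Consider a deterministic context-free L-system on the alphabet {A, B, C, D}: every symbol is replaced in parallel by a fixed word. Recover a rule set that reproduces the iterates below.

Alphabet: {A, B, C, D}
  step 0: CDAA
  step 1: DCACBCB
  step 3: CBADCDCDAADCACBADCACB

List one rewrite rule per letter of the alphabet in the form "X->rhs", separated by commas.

  step 0 ⇒ step 1: CDAA ⇒ DC·A·CB·CB
    A ↦ CB
    C ↦ DC
    D ↦ A
    B ↦ DA  (constrained at step 1)

A->CB, B->DA, C->DC, D->A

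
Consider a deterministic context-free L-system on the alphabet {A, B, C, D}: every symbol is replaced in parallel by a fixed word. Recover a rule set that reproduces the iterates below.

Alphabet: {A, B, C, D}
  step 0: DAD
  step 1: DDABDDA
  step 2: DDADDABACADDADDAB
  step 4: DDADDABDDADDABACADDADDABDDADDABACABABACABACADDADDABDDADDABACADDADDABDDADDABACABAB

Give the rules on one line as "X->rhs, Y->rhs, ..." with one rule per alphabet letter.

  step 1 ⇒ step 2: DDABDDA ⇒ DDA·DDA·B·ACA·DDA·DDA·B
    A ↦ B
    B ↦ ACA
    D ↦ DDA
    C ↦ A  (constrained at step 2)

A->B, B->ACA, C->A, D->DDA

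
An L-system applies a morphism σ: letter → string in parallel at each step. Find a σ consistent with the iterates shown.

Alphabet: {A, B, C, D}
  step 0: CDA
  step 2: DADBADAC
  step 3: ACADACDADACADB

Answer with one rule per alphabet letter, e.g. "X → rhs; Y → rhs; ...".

  step 2 ⇒ step 3: DADBADAC ⇒ AC·AD·AC·D·AD·AC·AD·B
    A ↦ AD
    B ↦ D
    C ↦ B
    D ↦ AC

A->AD, B->D, C->B, D->AC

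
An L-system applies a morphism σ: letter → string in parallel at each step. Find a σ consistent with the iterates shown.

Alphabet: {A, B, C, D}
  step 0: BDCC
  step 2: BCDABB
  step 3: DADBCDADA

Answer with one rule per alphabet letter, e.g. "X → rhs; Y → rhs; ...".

  step 2 ⇒ step 3: BCDABB ⇒ DA·D·B·C·DA·DA
    A ↦ C
    B ↦ DA
    C ↦ D
    D ↦ B

A->C, B->DA, C->D, D->B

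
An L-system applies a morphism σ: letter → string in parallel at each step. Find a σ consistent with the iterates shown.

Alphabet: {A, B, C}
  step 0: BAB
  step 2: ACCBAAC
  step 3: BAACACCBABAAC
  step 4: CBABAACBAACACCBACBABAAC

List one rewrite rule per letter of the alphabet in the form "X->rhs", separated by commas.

  step 3 ⇒ step 4: BAACACCBABAAC ⇒ C·BA·BA·AC·BA·AC·AC·C·BA·C·BA·BA·AC
    A ↦ BA
    B ↦ C
    C ↦ AC

A->BA, B->C, C->AC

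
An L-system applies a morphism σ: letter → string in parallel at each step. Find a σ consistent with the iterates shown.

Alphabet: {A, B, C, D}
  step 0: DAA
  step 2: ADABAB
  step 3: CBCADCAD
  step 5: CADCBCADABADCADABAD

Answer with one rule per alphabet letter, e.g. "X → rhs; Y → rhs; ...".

A->C, B->AD, C->AB, D->B

  step 2 ⇒ step 3: ADABAB ⇒ C·B·C·AD·C·AD
    A ↦ C
    B ↦ AD
    D ↦ B
    C ↦ AB  (constrained at step 3)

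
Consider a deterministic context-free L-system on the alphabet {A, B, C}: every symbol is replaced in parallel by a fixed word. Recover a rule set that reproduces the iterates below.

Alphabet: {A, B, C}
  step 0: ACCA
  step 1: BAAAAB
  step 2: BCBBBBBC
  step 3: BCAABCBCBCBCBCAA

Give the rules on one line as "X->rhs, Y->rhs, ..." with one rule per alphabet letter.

A->B, B->BC, C->AA

  step 2 ⇒ step 3: BCBBBBBC ⇒ BC·AA·BC·BC·BC·BC·BC·AA
    B ↦ BC
    C ↦ AA
  step 0 ⇒ step 1: ACCA ⇒ B·AA·AA·B
    A ↦ B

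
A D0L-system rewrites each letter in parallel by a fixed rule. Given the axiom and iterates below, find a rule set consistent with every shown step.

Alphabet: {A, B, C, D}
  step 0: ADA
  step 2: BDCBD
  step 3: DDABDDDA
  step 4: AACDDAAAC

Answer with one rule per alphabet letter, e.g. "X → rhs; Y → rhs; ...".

  step 3 ⇒ step 4: DDABDDDA ⇒ A·A·C·DD·A·A·A·C
    A ↦ C
    B ↦ DD
    D ↦ A
  step 2 ⇒ step 3: BDCBD ⇒ DD·A·BD·DD·A
    C ↦ BD

A->C, B->DD, C->BD, D->A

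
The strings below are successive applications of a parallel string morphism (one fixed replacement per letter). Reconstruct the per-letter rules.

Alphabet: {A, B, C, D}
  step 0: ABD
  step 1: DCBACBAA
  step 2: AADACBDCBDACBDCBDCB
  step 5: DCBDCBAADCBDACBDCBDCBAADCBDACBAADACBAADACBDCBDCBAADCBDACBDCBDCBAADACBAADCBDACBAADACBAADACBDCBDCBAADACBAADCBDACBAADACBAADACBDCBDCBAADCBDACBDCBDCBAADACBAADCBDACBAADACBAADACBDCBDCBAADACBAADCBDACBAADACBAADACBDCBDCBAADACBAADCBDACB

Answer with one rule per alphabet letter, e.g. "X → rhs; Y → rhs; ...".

A->DCB, B->ACB, C->D, D->AA

  step 1 ⇒ step 2: DCBACBAA ⇒ AA·D·ACB·DCB·D·ACB·DCB·DCB
    A ↦ DCB
    B ↦ ACB
    C ↦ D
    D ↦ AA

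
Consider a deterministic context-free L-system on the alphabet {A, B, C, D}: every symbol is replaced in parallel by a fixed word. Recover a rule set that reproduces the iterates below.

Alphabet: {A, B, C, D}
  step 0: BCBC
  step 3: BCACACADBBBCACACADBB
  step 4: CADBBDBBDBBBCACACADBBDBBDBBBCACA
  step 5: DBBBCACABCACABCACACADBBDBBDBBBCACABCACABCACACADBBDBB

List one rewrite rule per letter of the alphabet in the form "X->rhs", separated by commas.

A->B, B->CA, C->DB, D->B

  step 4 ⇒ step 5: CADBBDBBDBBBCACACADBBDBBDBBBCACA ⇒ DB·B·B·CA·CA·B·CA·CA·B·CA·CA·CA·DB·B·DB·B·DB·B·B·CA·CA·B·CA·CA·B·CA·CA·CA·DB·B·DB·B
    A ↦ B
    B ↦ CA
    C ↦ DB
    D ↦ B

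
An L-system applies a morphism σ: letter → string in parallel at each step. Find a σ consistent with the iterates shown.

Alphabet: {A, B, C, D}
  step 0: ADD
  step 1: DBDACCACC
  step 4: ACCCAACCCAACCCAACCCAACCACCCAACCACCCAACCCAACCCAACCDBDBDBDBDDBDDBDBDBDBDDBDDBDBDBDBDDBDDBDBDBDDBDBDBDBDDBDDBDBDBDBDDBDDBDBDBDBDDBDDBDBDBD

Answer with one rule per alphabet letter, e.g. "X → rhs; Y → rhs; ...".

  step 0 ⇒ step 1: ADD ⇒ DBD·ACC·ACC
    A ↦ DBD
    D ↦ ACC
    B ↦ CA  (constrained at step 1)
    C ↦ BD  (constrained at step 1)

A->DBD, B->CA, C->BD, D->ACC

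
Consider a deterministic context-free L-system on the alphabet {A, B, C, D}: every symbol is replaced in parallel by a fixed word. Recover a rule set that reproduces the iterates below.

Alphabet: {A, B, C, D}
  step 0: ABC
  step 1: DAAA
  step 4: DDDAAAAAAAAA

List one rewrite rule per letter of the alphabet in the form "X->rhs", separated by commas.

A->D, B->AA, C->A, D->BC

  step 0 ⇒ step 1: ABC ⇒ D·AA·A
    A ↦ D
    B ↦ AA
    C ↦ A
    D ↦ BC  (constrained at step 1)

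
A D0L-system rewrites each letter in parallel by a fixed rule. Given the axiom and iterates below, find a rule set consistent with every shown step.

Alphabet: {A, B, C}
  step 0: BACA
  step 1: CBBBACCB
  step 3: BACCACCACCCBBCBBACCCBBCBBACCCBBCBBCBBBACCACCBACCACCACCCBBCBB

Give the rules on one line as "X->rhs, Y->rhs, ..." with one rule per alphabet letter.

  step 0 ⇒ step 1: BACA ⇒ CBB·B·ACC·B
    A ↦ B
    B ↦ CBB
    C ↦ ACC

A->B, B->CBB, C->ACC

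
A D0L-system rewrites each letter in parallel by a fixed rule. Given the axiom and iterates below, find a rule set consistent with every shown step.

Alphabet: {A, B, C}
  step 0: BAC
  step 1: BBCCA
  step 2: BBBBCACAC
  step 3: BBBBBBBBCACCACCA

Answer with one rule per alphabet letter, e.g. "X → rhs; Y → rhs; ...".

A->C, B->BB, C->CA

  step 2 ⇒ step 3: BBBBCACAC ⇒ BB·BB·BB·BB·CA·C·CA·C·CA
    A ↦ C
    B ↦ BB
    C ↦ CA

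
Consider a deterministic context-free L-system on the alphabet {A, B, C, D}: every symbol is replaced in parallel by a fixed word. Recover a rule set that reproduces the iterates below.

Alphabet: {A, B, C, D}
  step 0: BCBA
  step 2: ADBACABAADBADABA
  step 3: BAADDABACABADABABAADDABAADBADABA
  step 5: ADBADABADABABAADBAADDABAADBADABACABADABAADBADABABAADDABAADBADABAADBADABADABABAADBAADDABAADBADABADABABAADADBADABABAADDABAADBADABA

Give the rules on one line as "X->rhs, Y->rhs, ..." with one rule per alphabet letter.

A->BA, B->DA, C->CA, D->AD

  step 2 ⇒ step 3: ADBACABAADBADABA ⇒ BA·AD·DA·BA·CA·BA·DA·BA·BA·AD·DA·BA·AD·BA·DA·BA
    A ↦ BA
    B ↦ DA
    C ↦ CA
    D ↦ AD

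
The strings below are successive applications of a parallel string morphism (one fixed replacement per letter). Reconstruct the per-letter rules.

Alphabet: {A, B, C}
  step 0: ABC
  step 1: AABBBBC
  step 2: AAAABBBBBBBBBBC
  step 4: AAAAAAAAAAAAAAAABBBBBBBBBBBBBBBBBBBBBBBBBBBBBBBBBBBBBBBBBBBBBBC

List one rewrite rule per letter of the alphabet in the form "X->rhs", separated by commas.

A->AA, B->BB, C->BBC

  step 1 ⇒ step 2: AABBBBC ⇒ AA·AA·BB·BB·BB·BB·BBC
    A ↦ AA
    B ↦ BB
    C ↦ BBC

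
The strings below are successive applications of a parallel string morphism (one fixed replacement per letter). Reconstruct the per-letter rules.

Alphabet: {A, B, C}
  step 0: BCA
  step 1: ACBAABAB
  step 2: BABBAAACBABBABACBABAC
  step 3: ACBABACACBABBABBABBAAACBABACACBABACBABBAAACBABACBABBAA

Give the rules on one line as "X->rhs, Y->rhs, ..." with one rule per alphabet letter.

A->BAB, B->AC, C->BAA

  step 2 ⇒ step 3: BABBAAACBABBABACBABAC ⇒ AC·BAB·AC·AC·BAB·BAB·BAB·BAA·AC·BAB·AC·AC·BAB·AC·BAB·BAA·AC·BAB·AC·BAB·BAA
    A ↦ BAB
    B ↦ AC
    C ↦ BAA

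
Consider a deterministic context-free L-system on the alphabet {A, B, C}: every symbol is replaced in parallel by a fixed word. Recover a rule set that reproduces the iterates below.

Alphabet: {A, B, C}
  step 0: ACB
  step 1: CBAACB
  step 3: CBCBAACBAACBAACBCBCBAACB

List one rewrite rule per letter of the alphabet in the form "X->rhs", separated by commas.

  step 0 ⇒ step 1: ACB ⇒ CB·AA·CB
    A ↦ CB
    B ↦ CB
    C ↦ AA

A->CB, B->CB, C->AA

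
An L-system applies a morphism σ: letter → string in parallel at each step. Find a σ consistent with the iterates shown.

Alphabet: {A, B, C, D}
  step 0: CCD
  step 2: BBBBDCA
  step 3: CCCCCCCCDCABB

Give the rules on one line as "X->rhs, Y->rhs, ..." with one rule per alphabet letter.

A->BB, B->CC, C->A, D->DC

  step 2 ⇒ step 3: BBBBDCA ⇒ CC·CC·CC·CC·DC·A·BB
    A ↦ BB
    B ↦ CC
    C ↦ A
    D ↦ DC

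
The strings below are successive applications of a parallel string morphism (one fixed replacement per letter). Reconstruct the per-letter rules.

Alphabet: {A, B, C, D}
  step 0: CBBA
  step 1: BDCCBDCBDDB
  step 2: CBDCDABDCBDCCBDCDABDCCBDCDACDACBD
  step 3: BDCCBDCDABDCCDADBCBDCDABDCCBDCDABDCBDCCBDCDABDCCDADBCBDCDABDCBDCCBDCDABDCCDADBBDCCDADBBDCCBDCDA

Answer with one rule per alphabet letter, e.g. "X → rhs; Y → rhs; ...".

  step 2 ⇒ step 3: CBDCDABDCBDCCBDCDABDCCBDCDACDACBD ⇒ BDC·CBD·CDA·BDC·CDA·DB·CBD·CDA·BDC·CBD·CDA·BDC·BDC·CBD·CDA·BDC·CDA·DB·CBD·CDA·BDC·BDC·CBD·CDA·BDC·CDA·DB·BDC·CDA·DB·BDC·CBD·CDA
    A ↦ DB
    B ↦ CBD
    C ↦ BDC
    D ↦ CDA

A->DB, B->CBD, C->BDC, D->CDA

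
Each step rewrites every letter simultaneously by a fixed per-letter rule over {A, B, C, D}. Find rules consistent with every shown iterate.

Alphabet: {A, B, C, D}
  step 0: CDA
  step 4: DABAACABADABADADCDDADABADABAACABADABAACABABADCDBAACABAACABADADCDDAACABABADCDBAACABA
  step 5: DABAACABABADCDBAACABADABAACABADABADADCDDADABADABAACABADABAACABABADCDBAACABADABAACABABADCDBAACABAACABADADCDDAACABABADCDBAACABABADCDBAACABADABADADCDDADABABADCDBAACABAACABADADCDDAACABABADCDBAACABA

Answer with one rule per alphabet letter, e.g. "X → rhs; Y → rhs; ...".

  step 4 ⇒ step 5: DABAACABADABADADCDDADABADABAACABADABAACABABADCDBAACABAACABADADCDDAACABABADCDBAACABA ⇒ DA·BA·ACA·BA·BA·DCD·BA·ACA·BA·DA·BA·ACA·BA·DA·BA·DA·DCD·DA·DA·BA·DA·BA·ACA·BA·DA·BA·ACA·BA·BA·DCD·BA·ACA·BA·DA·BA·ACA·BA·BA·DCD·BA·ACA·BA·ACA·BA·DA·DCD·DA·ACA·BA·BA·DCD·BA·ACA·BA·BA·DCD·BA·ACA·BA·DA·BA·DA·DCD·DA·DA·BA·BA·DCD·BA·ACA·BA·ACA·BA·DA·DCD·DA·ACA·BA·BA·DCD·BA·ACA·BA
    A ↦ BA
    B ↦ ACA
    C ↦ DCD
    D ↦ DA

A->BA, B->ACA, C->DCD, D->DA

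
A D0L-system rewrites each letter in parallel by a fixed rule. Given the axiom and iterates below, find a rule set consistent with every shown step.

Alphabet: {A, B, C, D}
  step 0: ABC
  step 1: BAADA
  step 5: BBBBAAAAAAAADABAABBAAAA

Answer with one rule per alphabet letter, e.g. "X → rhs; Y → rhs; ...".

A->B, B->AA, C->DA, D->CA

  step 0 ⇒ step 1: ABC ⇒ B·AA·DA
    A ↦ B
    B ↦ AA
    C ↦ DA
    D ↦ CA  (constrained at step 1)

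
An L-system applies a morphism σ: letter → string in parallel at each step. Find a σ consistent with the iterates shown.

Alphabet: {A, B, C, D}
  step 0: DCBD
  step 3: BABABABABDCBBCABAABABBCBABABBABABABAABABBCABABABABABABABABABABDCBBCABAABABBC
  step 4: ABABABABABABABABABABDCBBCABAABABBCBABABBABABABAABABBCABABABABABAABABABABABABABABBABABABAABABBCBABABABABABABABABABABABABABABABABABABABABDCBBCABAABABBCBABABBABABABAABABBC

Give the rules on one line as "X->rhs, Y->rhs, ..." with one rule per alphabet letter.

A->B, B->ABA, C->BBC, D->BDC

  step 3 ⇒ step 4: BABABABABDCBBCABAABABBCBABABBABABABAABABBCABABABABABABABABABABDCBBCABAABABBC ⇒ ABA·B·ABA·B·ABA·B·ABA·B·ABA·BDC·BBC·ABA·ABA·BBC·B·ABA·B·B·ABA·B·ABA·ABA·BBC·ABA·B·ABA·B·ABA·ABA·B·ABA·B·ABA·B·ABA·B·B·ABA·B·ABA·ABA·BBC·B·ABA·B·ABA·B·ABA·B·ABA·B·ABA·B·ABA·B·ABA·B·ABA·B·ABA·B·ABA·BDC·BBC·ABA·ABA·BBC·B·ABA·B·B·ABA·B·ABA·ABA·BBC
    A ↦ B
    B ↦ ABA
    C ↦ BBC
    D ↦ BDC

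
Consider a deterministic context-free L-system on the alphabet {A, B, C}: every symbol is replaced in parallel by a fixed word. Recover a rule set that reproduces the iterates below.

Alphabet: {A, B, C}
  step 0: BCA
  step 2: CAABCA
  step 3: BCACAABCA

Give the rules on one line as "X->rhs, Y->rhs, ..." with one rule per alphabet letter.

  step 2 ⇒ step 3: CAABCA ⇒ B·CA·CA·A·B·CA
    A ↦ CA
    B ↦ A
    C ↦ B

A->CA, B->A, C->B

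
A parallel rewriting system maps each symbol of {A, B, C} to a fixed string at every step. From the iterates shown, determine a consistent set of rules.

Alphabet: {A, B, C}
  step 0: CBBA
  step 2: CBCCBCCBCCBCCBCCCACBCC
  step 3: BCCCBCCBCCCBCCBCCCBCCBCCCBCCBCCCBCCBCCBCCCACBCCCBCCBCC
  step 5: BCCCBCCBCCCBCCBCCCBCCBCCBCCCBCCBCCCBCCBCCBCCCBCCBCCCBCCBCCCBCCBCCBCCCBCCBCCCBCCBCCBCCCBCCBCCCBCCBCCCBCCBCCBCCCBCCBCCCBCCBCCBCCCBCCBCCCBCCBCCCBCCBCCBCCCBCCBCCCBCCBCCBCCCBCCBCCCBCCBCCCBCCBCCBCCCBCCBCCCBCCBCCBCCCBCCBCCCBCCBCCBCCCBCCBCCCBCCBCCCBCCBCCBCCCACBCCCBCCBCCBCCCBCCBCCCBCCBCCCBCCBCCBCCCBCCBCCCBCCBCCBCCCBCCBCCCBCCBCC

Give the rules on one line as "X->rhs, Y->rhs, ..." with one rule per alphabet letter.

  step 2 ⇒ step 3: CBCCBCCBCCBCCBCCCACBCC ⇒ BCC·C·BCC·BCC·C·BCC·BCC·C·BCC·BCC·C·BCC·BCC·C·BCC·BCC·BCC·CAC·BCC·C·BCC·BCC
    A ↦ CAC
    B ↦ C
    C ↦ BCC

A->CAC, B->C, C->BCC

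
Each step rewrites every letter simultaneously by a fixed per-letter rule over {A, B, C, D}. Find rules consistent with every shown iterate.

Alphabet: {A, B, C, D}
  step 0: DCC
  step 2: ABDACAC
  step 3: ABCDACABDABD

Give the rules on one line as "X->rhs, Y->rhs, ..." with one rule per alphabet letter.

A->AB, B->CD, C->D, D->AC

  step 2 ⇒ step 3: ABDACAC ⇒ AB·CD·AC·AB·D·AB·D
    A ↦ AB
    B ↦ CD
    C ↦ D
    D ↦ AC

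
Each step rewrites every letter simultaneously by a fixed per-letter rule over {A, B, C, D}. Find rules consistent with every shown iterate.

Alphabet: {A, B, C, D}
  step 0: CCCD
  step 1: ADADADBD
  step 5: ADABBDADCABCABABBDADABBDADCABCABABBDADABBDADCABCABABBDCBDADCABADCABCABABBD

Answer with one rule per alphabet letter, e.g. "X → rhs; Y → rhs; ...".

A->C, B->AB, C->AD, D->BD

  step 0 ⇒ step 1: CCCD ⇒ AD·AD·AD·BD
    C ↦ AD
    D ↦ BD
    A ↦ C  (constrained at step 1)
    B ↦ AB  (constrained at step 1)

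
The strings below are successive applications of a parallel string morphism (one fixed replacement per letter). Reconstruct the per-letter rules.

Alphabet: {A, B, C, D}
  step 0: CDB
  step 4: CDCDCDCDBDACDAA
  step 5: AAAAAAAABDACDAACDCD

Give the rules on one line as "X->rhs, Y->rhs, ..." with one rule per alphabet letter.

A->CD, B->BD, C->A, D->A

  step 4 ⇒ step 5: CDCDCDCDBDACDAA ⇒ A·A·A·A·A·A·A·A·BD·A·CD·A·A·CD·CD
    A ↦ CD
    B ↦ BD
    C ↦ A
    D ↦ A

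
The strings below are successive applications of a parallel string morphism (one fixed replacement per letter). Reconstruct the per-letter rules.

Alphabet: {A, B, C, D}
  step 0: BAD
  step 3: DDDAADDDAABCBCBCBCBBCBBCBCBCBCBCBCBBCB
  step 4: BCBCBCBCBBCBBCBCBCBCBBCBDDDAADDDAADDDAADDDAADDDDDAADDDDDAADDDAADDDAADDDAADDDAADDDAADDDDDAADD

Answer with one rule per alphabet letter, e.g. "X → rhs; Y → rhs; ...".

A->BCB, B->DD, C->DAA, D->BC

  step 3 ⇒ step 4: DDDAADDDAABCBCBCBCBBCBBCBCBCBCBCBCBBCB ⇒ BC·BC·BC·BCB·BCB·BC·BC·BC·BCB·BCB·DD·DAA·DD·DAA·DD·DAA·DD·DAA·DD·DD·DAA·DD·DD·DAA·DD·DAA·DD·DAA·DD·DAA·DD·DAA·DD·DAA·DD·DD·DAA·DD
    A ↦ BCB
    B ↦ DD
    C ↦ DAA
    D ↦ BC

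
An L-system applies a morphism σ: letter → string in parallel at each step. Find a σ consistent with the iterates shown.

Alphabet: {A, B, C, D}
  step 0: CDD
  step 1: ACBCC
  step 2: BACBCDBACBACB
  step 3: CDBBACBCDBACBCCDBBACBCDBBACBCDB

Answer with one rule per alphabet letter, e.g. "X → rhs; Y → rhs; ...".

A->B, B->CDB, C->ACB, D->C

  step 2 ⇒ step 3: BACBCDBACBACB ⇒ CDB·B·ACB·CDB·ACB·C·CDB·B·ACB·CDB·B·ACB·CDB
    A ↦ B
    B ↦ CDB
    C ↦ ACB
    D ↦ C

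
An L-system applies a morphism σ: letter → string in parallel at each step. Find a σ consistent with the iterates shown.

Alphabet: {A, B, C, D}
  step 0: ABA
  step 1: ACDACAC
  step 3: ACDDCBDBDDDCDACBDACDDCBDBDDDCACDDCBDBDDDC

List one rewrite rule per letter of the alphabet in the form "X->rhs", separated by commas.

  step 0 ⇒ step 1: ABA ⇒ AC·DAC·AC
    A ↦ AC
    B ↦ DAC
    C ↦ DDC  (constrained at step 1)
    D ↦ BD  (constrained at step 1)

A->AC, B->DAC, C->DDC, D->BD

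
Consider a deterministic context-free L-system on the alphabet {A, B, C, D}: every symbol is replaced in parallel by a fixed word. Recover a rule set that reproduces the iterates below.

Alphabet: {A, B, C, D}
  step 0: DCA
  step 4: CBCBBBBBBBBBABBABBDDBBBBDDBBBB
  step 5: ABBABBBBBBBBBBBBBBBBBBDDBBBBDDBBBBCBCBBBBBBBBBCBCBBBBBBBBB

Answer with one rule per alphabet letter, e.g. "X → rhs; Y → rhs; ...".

  step 4 ⇒ step 5: CBCBBBBBBBBBABBABBDDBBBBDDBBBB ⇒ A·BB·A·BB·BB·BB·BB·BB·BB·BB·BB·BB·DD·BB·BB·DD·BB·BB·CB·CB·BB·BB·BB·BB·CB·CB·BB·BB·BB·BB
    A ↦ DD
    B ↦ BB
    C ↦ A
    D ↦ CB

A->DD, B->BB, C->A, D->CB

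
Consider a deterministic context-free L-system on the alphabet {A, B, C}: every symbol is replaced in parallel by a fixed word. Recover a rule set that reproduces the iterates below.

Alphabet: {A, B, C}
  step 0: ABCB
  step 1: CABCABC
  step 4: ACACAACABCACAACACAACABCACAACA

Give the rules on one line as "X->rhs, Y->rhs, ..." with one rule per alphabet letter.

  step 0 ⇒ step 1: ABCB ⇒ CA·BC·A·BC
    A ↦ CA
    B ↦ BC
    C ↦ A

A->CA, B->BC, C->A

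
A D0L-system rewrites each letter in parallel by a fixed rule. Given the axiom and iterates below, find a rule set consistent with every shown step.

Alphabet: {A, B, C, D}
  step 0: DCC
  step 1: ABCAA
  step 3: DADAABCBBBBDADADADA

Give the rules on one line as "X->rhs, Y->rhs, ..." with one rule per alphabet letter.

A->BB, B->DA, C->A, D->ABC

  step 0 ⇒ step 1: DCC ⇒ ABC·A·A
    C ↦ A
    D ↦ ABC
    A ↦ BB  (constrained at step 1)
    B ↦ DA  (constrained at step 1)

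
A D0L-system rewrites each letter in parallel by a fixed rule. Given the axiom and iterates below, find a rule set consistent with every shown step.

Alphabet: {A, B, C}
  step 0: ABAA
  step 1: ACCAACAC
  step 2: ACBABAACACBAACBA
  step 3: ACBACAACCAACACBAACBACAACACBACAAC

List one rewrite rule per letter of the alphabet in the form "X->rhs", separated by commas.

A->AC, B->CA, C->BA

  step 2 ⇒ step 3: ACBABAACACBAACBA ⇒ AC·BA·CA·AC·CA·AC·AC·BA·AC·BA·CA·AC·AC·BA·CA·AC
    A ↦ AC
    B ↦ CA
    C ↦ BA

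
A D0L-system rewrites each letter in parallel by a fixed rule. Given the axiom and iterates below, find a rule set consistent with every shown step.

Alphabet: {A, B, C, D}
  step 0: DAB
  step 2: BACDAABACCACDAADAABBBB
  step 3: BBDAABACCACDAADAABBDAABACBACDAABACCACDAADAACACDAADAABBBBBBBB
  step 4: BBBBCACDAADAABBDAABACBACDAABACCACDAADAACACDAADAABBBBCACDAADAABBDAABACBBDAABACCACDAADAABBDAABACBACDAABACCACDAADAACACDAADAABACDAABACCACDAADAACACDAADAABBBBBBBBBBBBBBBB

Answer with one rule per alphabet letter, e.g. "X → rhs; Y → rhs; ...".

A->DAA, B->BB, C->BAC, D->CAC

  step 3 ⇒ step 4: BBDAABACCACDAADAABBDAABACBACDAABACCACDAADAACACDAADAABBBBBBBB ⇒ BB·BB·CAC·DAA·DAA·BB·DAA·BAC·BAC·DAA·BAC·CAC·DAA·DAA·CAC·DAA·DAA·BB·BB·CAC·DAA·DAA·BB·DAA·BAC·BB·DAA·BAC·CAC·DAA·DAA·BB·DAA·BAC·BAC·DAA·BAC·CAC·DAA·DAA·CAC·DAA·DAA·BAC·DAA·BAC·CAC·DAA·DAA·CAC·DAA·DAA·BB·BB·BB·BB·BB·BB·BB·BB
    A ↦ DAA
    B ↦ BB
    C ↦ BAC
    D ↦ CAC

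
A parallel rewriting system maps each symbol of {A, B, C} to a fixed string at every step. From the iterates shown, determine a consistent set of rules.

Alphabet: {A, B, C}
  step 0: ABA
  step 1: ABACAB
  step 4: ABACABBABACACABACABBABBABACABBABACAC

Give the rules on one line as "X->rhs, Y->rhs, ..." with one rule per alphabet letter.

  step 0 ⇒ step 1: ABA ⇒ AB·AC·AB
    A ↦ AB
    B ↦ AC
    C ↦ B  (constrained at step 1)

A->AB, B->AC, C->B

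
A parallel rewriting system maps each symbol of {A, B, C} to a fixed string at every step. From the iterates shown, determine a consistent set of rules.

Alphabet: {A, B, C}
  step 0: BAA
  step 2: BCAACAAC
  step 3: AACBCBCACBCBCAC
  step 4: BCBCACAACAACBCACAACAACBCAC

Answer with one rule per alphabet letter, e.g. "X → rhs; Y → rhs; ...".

  step 3 ⇒ step 4: AACBCBCACBCBCAC ⇒ BC·BC·AC·A·AC·A·AC·BC·AC·A·AC·A·AC·BC·AC
    A ↦ BC
    B ↦ A
    C ↦ AC

A->BC, B->A, C->AC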